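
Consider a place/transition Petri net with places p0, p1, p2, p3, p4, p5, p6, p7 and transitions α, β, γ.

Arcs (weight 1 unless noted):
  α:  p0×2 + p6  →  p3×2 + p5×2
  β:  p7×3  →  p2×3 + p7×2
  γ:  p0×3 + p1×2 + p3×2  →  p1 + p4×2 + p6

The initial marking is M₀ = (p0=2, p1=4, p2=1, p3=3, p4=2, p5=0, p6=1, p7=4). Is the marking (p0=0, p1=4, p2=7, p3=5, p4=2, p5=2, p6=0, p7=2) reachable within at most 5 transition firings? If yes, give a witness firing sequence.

YES — reachable via ⟨α, β, β⟩ (3 firings)

step 1: fire α:  (p0=2, p1=4, p2=1, p3=3, p4=2, p5=0, p6=1, p7=4) → (p0=0, p1=4, p2=1, p3=5, p4=2, p5=2, p6=0, p7=4)
step 2: fire β:  (p0=0, p1=4, p2=1, p3=5, p4=2, p5=2, p6=0, p7=4) → (p0=0, p1=4, p2=4, p3=5, p4=2, p5=2, p6=0, p7=3)
step 3: fire β:  (p0=0, p1=4, p2=4, p3=5, p4=2, p5=2, p6=0, p7=3) → (p0=0, p1=4, p2=7, p3=5, p4=2, p5=2, p6=0, p7=2)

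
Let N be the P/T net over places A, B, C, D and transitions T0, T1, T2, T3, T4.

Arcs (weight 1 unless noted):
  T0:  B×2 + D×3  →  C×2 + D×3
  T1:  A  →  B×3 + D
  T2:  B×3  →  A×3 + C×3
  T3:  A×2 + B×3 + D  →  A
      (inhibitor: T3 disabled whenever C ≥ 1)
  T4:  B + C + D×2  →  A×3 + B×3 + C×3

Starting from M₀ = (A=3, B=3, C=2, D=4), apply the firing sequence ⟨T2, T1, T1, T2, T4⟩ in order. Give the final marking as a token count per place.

step 1: fire T2:  (A=3, B=3, C=2, D=4) → (A=6, B=0, C=5, D=4)
step 2: fire T1:  (A=6, B=0, C=5, D=4) → (A=5, B=3, C=5, D=5)
step 3: fire T1:  (A=5, B=3, C=5, D=5) → (A=4, B=6, C=5, D=6)
step 4: fire T2:  (A=4, B=6, C=5, D=6) → (A=7, B=3, C=8, D=6)
step 5: fire T4:  (A=7, B=3, C=8, D=6) → (A=10, B=5, C=10, D=4)

(A=10, B=5, C=10, D=4)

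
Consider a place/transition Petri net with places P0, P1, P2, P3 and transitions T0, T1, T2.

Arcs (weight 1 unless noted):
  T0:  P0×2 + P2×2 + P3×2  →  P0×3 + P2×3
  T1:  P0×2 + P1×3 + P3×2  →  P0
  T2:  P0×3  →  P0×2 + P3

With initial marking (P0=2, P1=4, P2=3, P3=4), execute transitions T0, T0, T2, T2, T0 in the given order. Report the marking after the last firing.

step 1: fire T0:  (P0=2, P1=4, P2=3, P3=4) → (P0=3, P1=4, P2=4, P3=2)
step 2: fire T0:  (P0=3, P1=4, P2=4, P3=2) → (P0=4, P1=4, P2=5, P3=0)
step 3: fire T2:  (P0=4, P1=4, P2=5, P3=0) → (P0=3, P1=4, P2=5, P3=1)
step 4: fire T2:  (P0=3, P1=4, P2=5, P3=1) → (P0=2, P1=4, P2=5, P3=2)
step 5: fire T0:  (P0=2, P1=4, P2=5, P3=2) → (P0=3, P1=4, P2=6, P3=0)

(P0=3, P1=4, P2=6, P3=0)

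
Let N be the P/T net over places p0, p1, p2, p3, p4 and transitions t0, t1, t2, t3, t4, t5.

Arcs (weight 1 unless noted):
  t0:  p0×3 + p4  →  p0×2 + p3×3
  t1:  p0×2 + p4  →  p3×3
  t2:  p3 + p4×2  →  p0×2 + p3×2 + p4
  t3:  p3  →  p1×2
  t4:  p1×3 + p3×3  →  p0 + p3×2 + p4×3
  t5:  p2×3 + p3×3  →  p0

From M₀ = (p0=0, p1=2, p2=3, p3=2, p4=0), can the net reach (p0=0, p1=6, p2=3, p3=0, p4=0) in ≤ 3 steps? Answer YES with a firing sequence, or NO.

YES — reachable via ⟨t3, t3⟩ (2 firings)

step 1: fire t3:  (p0=0, p1=2, p2=3, p3=2, p4=0) → (p0=0, p1=4, p2=3, p3=1, p4=0)
step 2: fire t3:  (p0=0, p1=4, p2=3, p3=1, p4=0) → (p0=0, p1=6, p2=3, p3=0, p4=0)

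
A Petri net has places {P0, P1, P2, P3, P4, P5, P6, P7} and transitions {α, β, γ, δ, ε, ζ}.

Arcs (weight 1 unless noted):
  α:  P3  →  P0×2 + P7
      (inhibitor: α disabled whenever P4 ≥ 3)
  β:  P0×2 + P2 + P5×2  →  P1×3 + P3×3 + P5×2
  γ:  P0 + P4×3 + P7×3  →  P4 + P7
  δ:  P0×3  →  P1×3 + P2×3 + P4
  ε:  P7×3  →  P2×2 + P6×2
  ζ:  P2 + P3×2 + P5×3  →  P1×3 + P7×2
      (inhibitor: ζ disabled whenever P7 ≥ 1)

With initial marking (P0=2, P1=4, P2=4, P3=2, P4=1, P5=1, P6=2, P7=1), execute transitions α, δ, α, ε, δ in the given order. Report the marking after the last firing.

(P0=0, P1=10, P2=12, P3=0, P4=3, P5=1, P6=4, P7=0)

step 1: fire α:  (P0=2, P1=4, P2=4, P3=2, P4=1, P5=1, P6=2, P7=1) → (P0=4, P1=4, P2=4, P3=1, P4=1, P5=1, P6=2, P7=2)
step 2: fire δ:  (P0=4, P1=4, P2=4, P3=1, P4=1, P5=1, P6=2, P7=2) → (P0=1, P1=7, P2=7, P3=1, P4=2, P5=1, P6=2, P7=2)
step 3: fire α:  (P0=1, P1=7, P2=7, P3=1, P4=2, P5=1, P6=2, P7=2) → (P0=3, P1=7, P2=7, P3=0, P4=2, P5=1, P6=2, P7=3)
step 4: fire ε:  (P0=3, P1=7, P2=7, P3=0, P4=2, P5=1, P6=2, P7=3) → (P0=3, P1=7, P2=9, P3=0, P4=2, P5=1, P6=4, P7=0)
step 5: fire δ:  (P0=3, P1=7, P2=9, P3=0, P4=2, P5=1, P6=4, P7=0) → (P0=0, P1=10, P2=12, P3=0, P4=3, P5=1, P6=4, P7=0)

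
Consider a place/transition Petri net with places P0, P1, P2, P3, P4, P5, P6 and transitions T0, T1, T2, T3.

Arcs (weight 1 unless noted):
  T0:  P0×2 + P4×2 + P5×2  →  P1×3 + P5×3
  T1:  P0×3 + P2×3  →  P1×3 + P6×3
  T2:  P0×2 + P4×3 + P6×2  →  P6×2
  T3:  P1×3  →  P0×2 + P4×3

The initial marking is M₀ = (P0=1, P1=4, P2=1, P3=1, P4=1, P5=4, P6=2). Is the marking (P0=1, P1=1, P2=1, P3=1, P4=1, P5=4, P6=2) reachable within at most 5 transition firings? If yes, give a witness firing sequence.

YES — reachable via ⟨T3, T2⟩ (2 firings)

step 1: fire T3:  (P0=1, P1=4, P2=1, P3=1, P4=1, P5=4, P6=2) → (P0=3, P1=1, P2=1, P3=1, P4=4, P5=4, P6=2)
step 2: fire T2:  (P0=3, P1=1, P2=1, P3=1, P4=4, P5=4, P6=2) → (P0=1, P1=1, P2=1, P3=1, P4=1, P5=4, P6=2)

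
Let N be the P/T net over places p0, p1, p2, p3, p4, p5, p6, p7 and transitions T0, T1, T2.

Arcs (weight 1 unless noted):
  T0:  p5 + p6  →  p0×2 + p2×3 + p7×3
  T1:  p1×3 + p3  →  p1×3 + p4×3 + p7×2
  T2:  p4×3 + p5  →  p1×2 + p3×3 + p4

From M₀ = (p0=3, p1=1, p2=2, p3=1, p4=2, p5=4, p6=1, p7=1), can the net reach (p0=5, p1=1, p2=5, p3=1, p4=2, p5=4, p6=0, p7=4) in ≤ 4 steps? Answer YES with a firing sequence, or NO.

depth 0: 1 marking
depth 1: 2 markings reached so far
depth 2: 2 markings reached so far
(frontier empty at depth 2; search complete)
target is not among the 2 markings reachable within 4 steps

NO — not reachable within 4 firings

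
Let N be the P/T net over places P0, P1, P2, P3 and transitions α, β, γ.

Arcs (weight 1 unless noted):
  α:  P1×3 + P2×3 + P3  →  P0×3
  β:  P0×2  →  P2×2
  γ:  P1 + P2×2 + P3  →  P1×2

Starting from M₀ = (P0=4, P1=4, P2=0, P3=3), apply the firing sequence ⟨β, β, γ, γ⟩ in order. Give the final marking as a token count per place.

(P0=0, P1=6, P2=0, P3=1)

step 1: fire β:  (P0=4, P1=4, P2=0, P3=3) → (P0=2, P1=4, P2=2, P3=3)
step 2: fire β:  (P0=2, P1=4, P2=2, P3=3) → (P0=0, P1=4, P2=4, P3=3)
step 3: fire γ:  (P0=0, P1=4, P2=4, P3=3) → (P0=0, P1=5, P2=2, P3=2)
step 4: fire γ:  (P0=0, P1=5, P2=2, P3=2) → (P0=0, P1=6, P2=0, P3=1)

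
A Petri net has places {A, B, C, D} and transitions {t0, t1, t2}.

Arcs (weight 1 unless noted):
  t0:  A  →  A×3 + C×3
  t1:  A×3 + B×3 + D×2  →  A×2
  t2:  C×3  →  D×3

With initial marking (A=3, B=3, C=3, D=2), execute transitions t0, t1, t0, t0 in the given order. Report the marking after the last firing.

step 1: fire t0:  (A=3, B=3, C=3, D=2) → (A=5, B=3, C=6, D=2)
step 2: fire t1:  (A=5, B=3, C=6, D=2) → (A=4, B=0, C=6, D=0)
step 3: fire t0:  (A=4, B=0, C=6, D=0) → (A=6, B=0, C=9, D=0)
step 4: fire t0:  (A=6, B=0, C=9, D=0) → (A=8, B=0, C=12, D=0)

(A=8, B=0, C=12, D=0)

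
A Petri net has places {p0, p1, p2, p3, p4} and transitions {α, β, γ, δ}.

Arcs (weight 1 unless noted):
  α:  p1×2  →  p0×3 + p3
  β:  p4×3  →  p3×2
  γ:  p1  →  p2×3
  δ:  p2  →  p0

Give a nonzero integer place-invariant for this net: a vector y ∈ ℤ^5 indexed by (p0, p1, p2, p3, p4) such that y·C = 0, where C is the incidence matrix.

y = (p0:1, p1:3, p2:1, p3:3, p4:2)

Incidence matrix C (rows=places, cols=transitions):
        α    β    γ    δ
   p0   3    0    0    1
   p1  -2    0   -1    0
   p2   0    0    3   -1
   p3   1    2    0    0
   p4   0   -3    0    0

Candidate y = [1, 3, 1, 3, 2]; check y·C column-wise:
  col α: 1·3 + 3·-2 + 1·0 + 3·1 + 2·0 = 0
  col β: 1·0 + 3·0 + 1·0 + 3·2 + 2·-3 = 0
  col γ: 1·0 + 3·-1 + 1·3 + 3·0 + 2·0 = 0
  col δ: 1·1 + 3·0 + 1·-1 + 3·0 + 2·0 = 0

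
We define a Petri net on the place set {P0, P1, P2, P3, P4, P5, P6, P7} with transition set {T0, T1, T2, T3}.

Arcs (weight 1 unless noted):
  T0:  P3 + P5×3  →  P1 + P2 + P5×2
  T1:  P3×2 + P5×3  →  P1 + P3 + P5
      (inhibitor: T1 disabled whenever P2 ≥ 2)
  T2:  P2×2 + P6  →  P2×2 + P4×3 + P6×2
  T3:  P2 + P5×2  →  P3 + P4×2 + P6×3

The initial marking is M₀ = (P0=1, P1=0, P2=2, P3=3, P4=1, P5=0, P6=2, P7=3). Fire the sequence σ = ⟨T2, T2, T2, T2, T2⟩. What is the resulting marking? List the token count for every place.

step 1: fire T2:  (P0=1, P1=0, P2=2, P3=3, P4=1, P5=0, P6=2, P7=3) → (P0=1, P1=0, P2=2, P3=3, P4=4, P5=0, P6=3, P7=3)
step 2: fire T2:  (P0=1, P1=0, P2=2, P3=3, P4=4, P5=0, P6=3, P7=3) → (P0=1, P1=0, P2=2, P3=3, P4=7, P5=0, P6=4, P7=3)
step 3: fire T2:  (P0=1, P1=0, P2=2, P3=3, P4=7, P5=0, P6=4, P7=3) → (P0=1, P1=0, P2=2, P3=3, P4=10, P5=0, P6=5, P7=3)
step 4: fire T2:  (P0=1, P1=0, P2=2, P3=3, P4=10, P5=0, P6=5, P7=3) → (P0=1, P1=0, P2=2, P3=3, P4=13, P5=0, P6=6, P7=3)
step 5: fire T2:  (P0=1, P1=0, P2=2, P3=3, P4=13, P5=0, P6=6, P7=3) → (P0=1, P1=0, P2=2, P3=3, P4=16, P5=0, P6=7, P7=3)

(P0=1, P1=0, P2=2, P3=3, P4=16, P5=0, P6=7, P7=3)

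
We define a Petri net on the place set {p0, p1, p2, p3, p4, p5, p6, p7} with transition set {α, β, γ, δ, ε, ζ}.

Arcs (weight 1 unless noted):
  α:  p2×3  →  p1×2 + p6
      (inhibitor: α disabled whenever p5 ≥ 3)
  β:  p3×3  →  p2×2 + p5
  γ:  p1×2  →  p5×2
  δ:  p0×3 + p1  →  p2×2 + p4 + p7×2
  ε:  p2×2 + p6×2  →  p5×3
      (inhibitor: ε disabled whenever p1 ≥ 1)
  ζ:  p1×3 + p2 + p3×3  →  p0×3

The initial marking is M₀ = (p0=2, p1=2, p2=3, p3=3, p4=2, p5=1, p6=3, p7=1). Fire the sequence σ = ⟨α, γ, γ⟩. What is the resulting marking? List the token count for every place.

step 1: fire α:  (p0=2, p1=2, p2=3, p3=3, p4=2, p5=1, p6=3, p7=1) → (p0=2, p1=4, p2=0, p3=3, p4=2, p5=1, p6=4, p7=1)
step 2: fire γ:  (p0=2, p1=4, p2=0, p3=3, p4=2, p5=1, p6=4, p7=1) → (p0=2, p1=2, p2=0, p3=3, p4=2, p5=3, p6=4, p7=1)
step 3: fire γ:  (p0=2, p1=2, p2=0, p3=3, p4=2, p5=3, p6=4, p7=1) → (p0=2, p1=0, p2=0, p3=3, p4=2, p5=5, p6=4, p7=1)

(p0=2, p1=0, p2=0, p3=3, p4=2, p5=5, p6=4, p7=1)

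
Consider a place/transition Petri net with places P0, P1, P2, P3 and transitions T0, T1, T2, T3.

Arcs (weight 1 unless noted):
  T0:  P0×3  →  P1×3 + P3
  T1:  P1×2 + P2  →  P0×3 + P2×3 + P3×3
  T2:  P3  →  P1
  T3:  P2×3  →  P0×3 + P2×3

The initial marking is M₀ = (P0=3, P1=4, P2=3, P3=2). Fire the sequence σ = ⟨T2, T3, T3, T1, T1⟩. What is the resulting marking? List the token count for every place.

step 1: fire T2:  (P0=3, P1=4, P2=3, P3=2) → (P0=3, P1=5, P2=3, P3=1)
step 2: fire T3:  (P0=3, P1=5, P2=3, P3=1) → (P0=6, P1=5, P2=3, P3=1)
step 3: fire T3:  (P0=6, P1=5, P2=3, P3=1) → (P0=9, P1=5, P2=3, P3=1)
step 4: fire T1:  (P0=9, P1=5, P2=3, P3=1) → (P0=12, P1=3, P2=5, P3=4)
step 5: fire T1:  (P0=12, P1=3, P2=5, P3=4) → (P0=15, P1=1, P2=7, P3=7)

(P0=15, P1=1, P2=7, P3=7)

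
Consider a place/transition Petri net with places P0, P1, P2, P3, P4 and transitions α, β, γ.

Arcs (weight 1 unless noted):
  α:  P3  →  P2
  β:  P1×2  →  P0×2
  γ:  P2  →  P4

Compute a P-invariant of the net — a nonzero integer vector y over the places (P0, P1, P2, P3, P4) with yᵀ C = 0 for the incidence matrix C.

Incidence matrix C (rows=places, cols=transitions):
        α    β    γ
   P0   0    2    0
   P1   0   -2    0
   P2   1    0   -1
   P3  -1    0    0
   P4   0    0    1

Candidate y = [1, 1, 0, 0, 0]; check y·C column-wise:
  col α: 1·0 + 1·0 + 0·1 + 0·-1 = 0
  col β: 1·2 + 1·-2 = 0
  col γ: 1·0 + 1·0 + 0·-1 + 0·1 = 0

y = (P0:1, P1:1, P2:0, P3:0, P4:0)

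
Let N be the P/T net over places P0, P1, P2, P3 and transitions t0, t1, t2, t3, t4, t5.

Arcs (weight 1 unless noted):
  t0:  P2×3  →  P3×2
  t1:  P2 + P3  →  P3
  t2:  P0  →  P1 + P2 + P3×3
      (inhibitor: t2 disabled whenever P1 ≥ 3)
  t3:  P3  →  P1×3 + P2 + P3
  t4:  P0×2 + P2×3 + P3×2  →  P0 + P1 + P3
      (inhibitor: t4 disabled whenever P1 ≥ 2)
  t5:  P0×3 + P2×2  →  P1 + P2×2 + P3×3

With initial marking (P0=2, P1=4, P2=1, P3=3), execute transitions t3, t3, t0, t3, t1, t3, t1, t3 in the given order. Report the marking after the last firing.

step 1: fire t3:  (P0=2, P1=4, P2=1, P3=3) → (P0=2, P1=7, P2=2, P3=3)
step 2: fire t3:  (P0=2, P1=7, P2=2, P3=3) → (P0=2, P1=10, P2=3, P3=3)
step 3: fire t0:  (P0=2, P1=10, P2=3, P3=3) → (P0=2, P1=10, P2=0, P3=5)
step 4: fire t3:  (P0=2, P1=10, P2=0, P3=5) → (P0=2, P1=13, P2=1, P3=5)
step 5: fire t1:  (P0=2, P1=13, P2=1, P3=5) → (P0=2, P1=13, P2=0, P3=5)
step 6: fire t3:  (P0=2, P1=13, P2=0, P3=5) → (P0=2, P1=16, P2=1, P3=5)
step 7: fire t1:  (P0=2, P1=16, P2=1, P3=5) → (P0=2, P1=16, P2=0, P3=5)
step 8: fire t3:  (P0=2, P1=16, P2=0, P3=5) → (P0=2, P1=19, P2=1, P3=5)

(P0=2, P1=19, P2=1, P3=5)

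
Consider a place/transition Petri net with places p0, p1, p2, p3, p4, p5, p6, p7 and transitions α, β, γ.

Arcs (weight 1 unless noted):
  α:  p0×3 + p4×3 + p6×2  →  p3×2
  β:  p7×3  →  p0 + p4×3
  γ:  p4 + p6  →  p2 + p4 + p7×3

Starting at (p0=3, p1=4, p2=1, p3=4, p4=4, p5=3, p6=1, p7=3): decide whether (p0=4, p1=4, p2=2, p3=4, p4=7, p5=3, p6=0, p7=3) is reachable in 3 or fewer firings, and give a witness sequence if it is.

YES — reachable via ⟨β, γ⟩ (2 firings)

step 1: fire β:  (p0=3, p1=4, p2=1, p3=4, p4=4, p5=3, p6=1, p7=3) → (p0=4, p1=4, p2=1, p3=4, p4=7, p5=3, p6=1, p7=0)
step 2: fire γ:  (p0=4, p1=4, p2=1, p3=4, p4=7, p5=3, p6=1, p7=0) → (p0=4, p1=4, p2=2, p3=4, p4=7, p5=3, p6=0, p7=3)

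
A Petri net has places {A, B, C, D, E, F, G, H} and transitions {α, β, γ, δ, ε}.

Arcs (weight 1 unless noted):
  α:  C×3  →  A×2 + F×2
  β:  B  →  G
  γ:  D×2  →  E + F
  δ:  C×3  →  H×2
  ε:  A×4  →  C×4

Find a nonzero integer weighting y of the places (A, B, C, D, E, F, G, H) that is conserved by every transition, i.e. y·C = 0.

Incidence matrix C (rows=places, cols=transitions):
        α    β    γ    δ    ε
    A   2    0    0    0   -4
    B   0   -1    0    0    0
    C  -3    0    0   -3    4
    D   0    0   -2    0    0
    E   0    0    1    0    0
    F   2    0    1    0    0
    G   0    1    0    0    0
    H   0    0    0    2    0

Candidate y = [0, 0, 0, 1, 2, 0, 0, 0]; check y·C column-wise:
  col α: 0·2 + 0·-3 + 1·0 + 2·0 + 0·2 = 0
  col β: 0·-1 + 1·0 + 2·0 + 0·1 = 0
  col γ: 1·-2 + 2·1 + 0·1 = 0
  col δ: 0·-3 + 1·0 + 2·0 + 0·2 = 0
  col ε: 0·-4 + 0·4 + 1·0 + 2·0 = 0

y = (A:0, B:0, C:0, D:1, E:2, F:0, G:0, H:0)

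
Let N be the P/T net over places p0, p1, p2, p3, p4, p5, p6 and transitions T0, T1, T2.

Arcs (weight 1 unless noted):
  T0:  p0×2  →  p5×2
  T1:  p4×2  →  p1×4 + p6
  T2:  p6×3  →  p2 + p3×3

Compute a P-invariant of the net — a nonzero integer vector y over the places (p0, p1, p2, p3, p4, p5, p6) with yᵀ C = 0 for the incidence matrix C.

y = (p0:0, p1:0, p2:3, p3:-1, p4:0, p5:0, p6:0)

Incidence matrix C (rows=places, cols=transitions):
       T0   T1   T2
   p0  -2    0    0
   p1   0    4    0
   p2   0    0    1
   p3   0    0    3
   p4   0   -2    0
   p5   2    0    0
   p6   0    1   -3

Candidate y = [0, 0, 3, -1, 0, 0, 0]; check y·C column-wise:
  col T0: 0·-2 + 3·0 + -1·0 + 0·2 = 0
  col T1: 0·4 + 3·0 + -1·0 + 0·-2 + 0·1 = 0
  col T2: 3·1 + -1·3 + 0·-3 = 0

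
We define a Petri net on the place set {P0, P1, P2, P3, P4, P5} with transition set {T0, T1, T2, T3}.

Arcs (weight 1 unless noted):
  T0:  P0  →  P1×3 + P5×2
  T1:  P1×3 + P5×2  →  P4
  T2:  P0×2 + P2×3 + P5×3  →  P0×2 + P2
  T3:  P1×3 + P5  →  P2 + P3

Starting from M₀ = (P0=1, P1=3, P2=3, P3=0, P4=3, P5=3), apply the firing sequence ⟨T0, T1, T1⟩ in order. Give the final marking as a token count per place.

step 1: fire T0:  (P0=1, P1=3, P2=3, P3=0, P4=3, P5=3) → (P0=0, P1=6, P2=3, P3=0, P4=3, P5=5)
step 2: fire T1:  (P0=0, P1=6, P2=3, P3=0, P4=3, P5=5) → (P0=0, P1=3, P2=3, P3=0, P4=4, P5=3)
step 3: fire T1:  (P0=0, P1=3, P2=3, P3=0, P4=4, P5=3) → (P0=0, P1=0, P2=3, P3=0, P4=5, P5=1)

(P0=0, P1=0, P2=3, P3=0, P4=5, P5=1)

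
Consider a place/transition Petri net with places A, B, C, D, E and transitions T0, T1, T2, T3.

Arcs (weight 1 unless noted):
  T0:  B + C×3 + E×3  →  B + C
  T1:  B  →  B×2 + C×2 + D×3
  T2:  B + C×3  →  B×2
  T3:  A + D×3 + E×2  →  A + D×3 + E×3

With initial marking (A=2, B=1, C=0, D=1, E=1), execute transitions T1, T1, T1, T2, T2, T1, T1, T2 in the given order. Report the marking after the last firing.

(A=2, B=9, C=1, D=16, E=1)

step 1: fire T1:  (A=2, B=1, C=0, D=1, E=1) → (A=2, B=2, C=2, D=4, E=1)
step 2: fire T1:  (A=2, B=2, C=2, D=4, E=1) → (A=2, B=3, C=4, D=7, E=1)
step 3: fire T1:  (A=2, B=3, C=4, D=7, E=1) → (A=2, B=4, C=6, D=10, E=1)
step 4: fire T2:  (A=2, B=4, C=6, D=10, E=1) → (A=2, B=5, C=3, D=10, E=1)
step 5: fire T2:  (A=2, B=5, C=3, D=10, E=1) → (A=2, B=6, C=0, D=10, E=1)
step 6: fire T1:  (A=2, B=6, C=0, D=10, E=1) → (A=2, B=7, C=2, D=13, E=1)
step 7: fire T1:  (A=2, B=7, C=2, D=13, E=1) → (A=2, B=8, C=4, D=16, E=1)
step 8: fire T2:  (A=2, B=8, C=4, D=16, E=1) → (A=2, B=9, C=1, D=16, E=1)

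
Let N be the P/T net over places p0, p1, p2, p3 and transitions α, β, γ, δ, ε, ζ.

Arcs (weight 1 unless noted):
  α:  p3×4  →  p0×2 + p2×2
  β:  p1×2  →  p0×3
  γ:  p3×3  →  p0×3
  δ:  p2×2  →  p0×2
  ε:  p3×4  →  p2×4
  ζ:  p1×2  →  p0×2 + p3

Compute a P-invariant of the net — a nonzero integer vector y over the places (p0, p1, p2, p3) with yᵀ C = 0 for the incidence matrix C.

Incidence matrix C (rows=places, cols=transitions):
        α    β    γ    δ    ε    ζ
   p0   2    3    3    2    0    2
   p1   0   -2    0    0    0   -2
   p2   2    0    0   -2    4    0
   p3  -4    0   -3    0   -4    1

Candidate y = [2, 3, 2, 2]; check y·C column-wise:
  col α: 2·2 + 3·0 + 2·2 + 2·-4 = 0
  col β: 2·3 + 3·-2 + 2·0 + 2·0 = 0
  col γ: 2·3 + 3·0 + 2·0 + 2·-3 = 0
  col δ: 2·2 + 3·0 + 2·-2 + 2·0 = 0
  col ε: 2·0 + 3·0 + 2·4 + 2·-4 = 0
  col ζ: 2·2 + 3·-2 + 2·0 + 2·1 = 0

y = (p0:2, p1:3, p2:2, p3:2)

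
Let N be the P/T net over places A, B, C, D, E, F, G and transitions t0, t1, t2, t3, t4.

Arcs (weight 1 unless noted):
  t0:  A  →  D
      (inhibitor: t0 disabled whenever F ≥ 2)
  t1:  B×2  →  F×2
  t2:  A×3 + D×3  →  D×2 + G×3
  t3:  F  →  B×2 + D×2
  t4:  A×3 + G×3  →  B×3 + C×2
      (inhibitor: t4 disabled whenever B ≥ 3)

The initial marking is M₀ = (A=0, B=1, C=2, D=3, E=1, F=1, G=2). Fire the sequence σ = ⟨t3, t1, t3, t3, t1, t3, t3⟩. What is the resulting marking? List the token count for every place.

(A=0, B=7, C=2, D=13, E=1, F=0, G=2)

step 1: fire t3:  (A=0, B=1, C=2, D=3, E=1, F=1, G=2) → (A=0, B=3, C=2, D=5, E=1, F=0, G=2)
step 2: fire t1:  (A=0, B=3, C=2, D=5, E=1, F=0, G=2) → (A=0, B=1, C=2, D=5, E=1, F=2, G=2)
step 3: fire t3:  (A=0, B=1, C=2, D=5, E=1, F=2, G=2) → (A=0, B=3, C=2, D=7, E=1, F=1, G=2)
step 4: fire t3:  (A=0, B=3, C=2, D=7, E=1, F=1, G=2) → (A=0, B=5, C=2, D=9, E=1, F=0, G=2)
step 5: fire t1:  (A=0, B=5, C=2, D=9, E=1, F=0, G=2) → (A=0, B=3, C=2, D=9, E=1, F=2, G=2)
step 6: fire t3:  (A=0, B=3, C=2, D=9, E=1, F=2, G=2) → (A=0, B=5, C=2, D=11, E=1, F=1, G=2)
step 7: fire t3:  (A=0, B=5, C=2, D=11, E=1, F=1, G=2) → (A=0, B=7, C=2, D=13, E=1, F=0, G=2)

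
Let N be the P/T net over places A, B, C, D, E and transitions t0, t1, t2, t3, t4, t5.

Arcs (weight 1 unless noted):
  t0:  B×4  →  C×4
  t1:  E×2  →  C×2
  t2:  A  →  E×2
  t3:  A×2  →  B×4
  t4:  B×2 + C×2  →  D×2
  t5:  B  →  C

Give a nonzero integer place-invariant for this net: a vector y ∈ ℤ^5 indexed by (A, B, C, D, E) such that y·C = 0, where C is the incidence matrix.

Incidence matrix C (rows=places, cols=transitions):
       t0   t1   t2   t3   t4   t5
    A   0    0   -1   -2    0    0
    B  -4    0    0    4   -2   -1
    C   4    2    0    0   -2    1
    D   0    0    0    0    2    0
    E   0   -2    2    0    0    0

Candidate y = [2, 1, 1, 2, 1]; check y·C column-wise:
  col t0: 2·0 + 1·-4 + 1·4 + 2·0 + 1·0 = 0
  col t1: 2·0 + 1·0 + 1·2 + 2·0 + 1·-2 = 0
  col t2: 2·-1 + 1·0 + 1·0 + 2·0 + 1·2 = 0
  col t3: 2·-2 + 1·4 + 1·0 + 2·0 + 1·0 = 0
  col t4: 2·0 + 1·-2 + 1·-2 + 2·2 + 1·0 = 0
  col t5: 2·0 + 1·-1 + 1·1 + 2·0 + 1·0 = 0

y = (A:2, B:1, C:1, D:2, E:1)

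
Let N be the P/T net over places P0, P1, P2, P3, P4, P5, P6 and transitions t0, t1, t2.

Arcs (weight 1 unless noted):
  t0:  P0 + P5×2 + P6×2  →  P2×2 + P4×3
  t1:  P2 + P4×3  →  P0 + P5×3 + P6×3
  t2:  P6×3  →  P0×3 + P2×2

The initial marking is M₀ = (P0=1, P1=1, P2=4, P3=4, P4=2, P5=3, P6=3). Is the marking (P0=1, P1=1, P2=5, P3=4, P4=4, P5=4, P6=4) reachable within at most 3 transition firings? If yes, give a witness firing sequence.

depth 0: 1 marking
depth 1: 3 markings reached so far
depth 2: 4 markings reached so far
depth 3: 6 markings reached so far
target is not among the 6 markings reachable within 3 steps

NO — not reachable within 3 firings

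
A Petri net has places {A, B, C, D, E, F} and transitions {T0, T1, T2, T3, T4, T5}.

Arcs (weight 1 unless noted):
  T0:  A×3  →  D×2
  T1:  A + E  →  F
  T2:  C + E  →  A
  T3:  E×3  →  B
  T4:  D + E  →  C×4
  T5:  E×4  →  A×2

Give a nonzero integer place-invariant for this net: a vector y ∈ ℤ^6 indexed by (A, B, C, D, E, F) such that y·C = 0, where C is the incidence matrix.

y = (A:2, B:3, C:1, D:3, E:1, F:3)

Incidence matrix C (rows=places, cols=transitions):
       T0   T1   T2   T3   T4   T5
    A  -3   -1    1    0    0    2
    B   0    0    0    1    0    0
    C   0    0   -1    0    4    0
    D   2    0    0    0   -1    0
    E   0   -1   -1   -3   -1   -4
    F   0    1    0    0    0    0

Candidate y = [2, 3, 1, 3, 1, 3]; check y·C column-wise:
  col T0: 2·-3 + 3·0 + 1·0 + 3·2 + 1·0 + 3·0 = 0
  col T1: 2·-1 + 3·0 + 1·0 + 3·0 + 1·-1 + 3·1 = 0
  col T2: 2·1 + 3·0 + 1·-1 + 3·0 + 1·-1 + 3·0 = 0
  col T3: 2·0 + 3·1 + 1·0 + 3·0 + 1·-3 + 3·0 = 0
  col T4: 2·0 + 3·0 + 1·4 + 3·-1 + 1·-1 + 3·0 = 0
  col T5: 2·2 + 3·0 + 1·0 + 3·0 + 1·-4 + 3·0 = 0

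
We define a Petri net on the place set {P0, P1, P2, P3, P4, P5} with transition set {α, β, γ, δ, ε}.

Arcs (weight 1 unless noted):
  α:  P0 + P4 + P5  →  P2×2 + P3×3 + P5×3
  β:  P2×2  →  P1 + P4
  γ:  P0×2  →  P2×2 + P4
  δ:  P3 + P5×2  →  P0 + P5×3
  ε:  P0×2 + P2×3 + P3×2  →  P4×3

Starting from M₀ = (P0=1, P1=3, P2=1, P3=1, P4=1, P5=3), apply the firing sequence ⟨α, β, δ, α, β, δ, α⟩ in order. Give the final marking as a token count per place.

step 1: fire α:  (P0=1, P1=3, P2=1, P3=1, P4=1, P5=3) → (P0=0, P1=3, P2=3, P3=4, P4=0, P5=5)
step 2: fire β:  (P0=0, P1=3, P2=3, P3=4, P4=0, P5=5) → (P0=0, P1=4, P2=1, P3=4, P4=1, P5=5)
step 3: fire δ:  (P0=0, P1=4, P2=1, P3=4, P4=1, P5=5) → (P0=1, P1=4, P2=1, P3=3, P4=1, P5=6)
step 4: fire α:  (P0=1, P1=4, P2=1, P3=3, P4=1, P5=6) → (P0=0, P1=4, P2=3, P3=6, P4=0, P5=8)
step 5: fire β:  (P0=0, P1=4, P2=3, P3=6, P4=0, P5=8) → (P0=0, P1=5, P2=1, P3=6, P4=1, P5=8)
step 6: fire δ:  (P0=0, P1=5, P2=1, P3=6, P4=1, P5=8) → (P0=1, P1=5, P2=1, P3=5, P4=1, P5=9)
step 7: fire α:  (P0=1, P1=5, P2=1, P3=5, P4=1, P5=9) → (P0=0, P1=5, P2=3, P3=8, P4=0, P5=11)

(P0=0, P1=5, P2=3, P3=8, P4=0, P5=11)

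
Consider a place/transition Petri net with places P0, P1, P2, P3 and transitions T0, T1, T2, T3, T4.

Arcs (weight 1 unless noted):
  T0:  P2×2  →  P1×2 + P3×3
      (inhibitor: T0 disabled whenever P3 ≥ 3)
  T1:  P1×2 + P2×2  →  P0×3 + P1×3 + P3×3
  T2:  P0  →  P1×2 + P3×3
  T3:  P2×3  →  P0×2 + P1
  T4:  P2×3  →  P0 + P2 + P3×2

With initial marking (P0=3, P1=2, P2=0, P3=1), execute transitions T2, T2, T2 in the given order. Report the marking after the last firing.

step 1: fire T2:  (P0=3, P1=2, P2=0, P3=1) → (P0=2, P1=4, P2=0, P3=4)
step 2: fire T2:  (P0=2, P1=4, P2=0, P3=4) → (P0=1, P1=6, P2=0, P3=7)
step 3: fire T2:  (P0=1, P1=6, P2=0, P3=7) → (P0=0, P1=8, P2=0, P3=10)

(P0=0, P1=8, P2=0, P3=10)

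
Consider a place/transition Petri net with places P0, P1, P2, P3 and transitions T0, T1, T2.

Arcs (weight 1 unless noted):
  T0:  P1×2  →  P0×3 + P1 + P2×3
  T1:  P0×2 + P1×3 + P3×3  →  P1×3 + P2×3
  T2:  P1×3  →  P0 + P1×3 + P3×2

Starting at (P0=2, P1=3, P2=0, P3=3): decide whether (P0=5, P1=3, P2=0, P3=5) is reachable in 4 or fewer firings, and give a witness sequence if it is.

NO — not reachable within 4 firings

depth 0: 1 marking
depth 1: 4 markings reached so far
depth 2: 9 markings reached so far
depth 3: 15 markings reached so far
depth 4: 22 markings reached so far
target is not among the 22 markings reachable within 4 steps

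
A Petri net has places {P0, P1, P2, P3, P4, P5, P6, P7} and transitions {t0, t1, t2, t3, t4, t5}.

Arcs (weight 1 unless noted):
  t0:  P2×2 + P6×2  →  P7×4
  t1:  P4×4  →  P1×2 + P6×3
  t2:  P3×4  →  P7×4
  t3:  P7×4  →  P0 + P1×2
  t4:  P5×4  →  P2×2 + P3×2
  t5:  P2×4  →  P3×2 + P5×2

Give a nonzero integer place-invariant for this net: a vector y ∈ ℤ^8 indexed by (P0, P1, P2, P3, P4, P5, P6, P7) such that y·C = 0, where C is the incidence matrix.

y = (P0:4, P1:-2, P2:0, P3:0, P4:-1, P5:0, P6:0, P7:0)

Incidence matrix C (rows=places, cols=transitions):
       t0   t1   t2   t3   t4   t5
   P0   0    0    0    1    0    0
   P1   0    2    0    2    0    0
   P2  -2    0    0    0    2   -4
   P3   0    0   -4    0    2    2
   P4   0   -4    0    0    0    0
   P5   0    0    0    0   -4    2
   P6  -2    3    0    0    0    0
   P7   4    0    4   -4    0    0

Candidate y = [4, -2, 0, 0, -1, 0, 0, 0]; check y·C column-wise:
  col t0: 4·0 + -2·0 + 0·-2 + -1·0 + 0·-2 + 0·4 = 0
  col t1: 4·0 + -2·2 + -1·-4 + 0·3 = 0
  col t2: 4·0 + -2·0 + 0·-4 + -1·0 + 0·4 = 0
  col t3: 4·1 + -2·2 + -1·0 + 0·-4 = 0
  col t4: 4·0 + -2·0 + 0·2 + 0·2 + -1·0 + 0·-4 = 0
  col t5: 4·0 + -2·0 + 0·-4 + 0·2 + -1·0 + 0·2 = 0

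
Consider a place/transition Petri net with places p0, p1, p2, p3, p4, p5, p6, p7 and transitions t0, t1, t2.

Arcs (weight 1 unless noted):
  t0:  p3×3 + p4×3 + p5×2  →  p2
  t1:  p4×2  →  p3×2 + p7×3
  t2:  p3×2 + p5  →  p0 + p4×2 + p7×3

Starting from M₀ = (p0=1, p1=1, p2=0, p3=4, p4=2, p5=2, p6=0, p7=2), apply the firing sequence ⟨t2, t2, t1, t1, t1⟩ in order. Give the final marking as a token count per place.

(p0=3, p1=1, p2=0, p3=6, p4=0, p5=0, p6=0, p7=17)

step 1: fire t2:  (p0=1, p1=1, p2=0, p3=4, p4=2, p5=2, p6=0, p7=2) → (p0=2, p1=1, p2=0, p3=2, p4=4, p5=1, p6=0, p7=5)
step 2: fire t2:  (p0=2, p1=1, p2=0, p3=2, p4=4, p5=1, p6=0, p7=5) → (p0=3, p1=1, p2=0, p3=0, p4=6, p5=0, p6=0, p7=8)
step 3: fire t1:  (p0=3, p1=1, p2=0, p3=0, p4=6, p5=0, p6=0, p7=8) → (p0=3, p1=1, p2=0, p3=2, p4=4, p5=0, p6=0, p7=11)
step 4: fire t1:  (p0=3, p1=1, p2=0, p3=2, p4=4, p5=0, p6=0, p7=11) → (p0=3, p1=1, p2=0, p3=4, p4=2, p5=0, p6=0, p7=14)
step 5: fire t1:  (p0=3, p1=1, p2=0, p3=4, p4=2, p5=0, p6=0, p7=14) → (p0=3, p1=1, p2=0, p3=6, p4=0, p5=0, p6=0, p7=17)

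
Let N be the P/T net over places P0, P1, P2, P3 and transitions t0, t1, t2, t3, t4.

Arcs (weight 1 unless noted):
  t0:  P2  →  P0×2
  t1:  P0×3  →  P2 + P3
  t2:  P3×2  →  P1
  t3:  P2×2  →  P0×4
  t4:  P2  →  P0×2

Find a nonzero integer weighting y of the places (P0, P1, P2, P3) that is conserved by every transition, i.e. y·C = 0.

Incidence matrix C (rows=places, cols=transitions):
       t0   t1   t2   t3   t4
   P0   2   -3    0    4    2
   P1   0    0    1    0    0
   P2  -1    1    0   -2   -1
   P3   0    1   -2    0    0

Candidate y = [1, 2, 2, 1]; check y·C column-wise:
  col t0: 1·2 + 2·0 + 2·-1 + 1·0 = 0
  col t1: 1·-3 + 2·0 + 2·1 + 1·1 = 0
  col t2: 1·0 + 2·1 + 2·0 + 1·-2 = 0
  col t3: 1·4 + 2·0 + 2·-2 + 1·0 = 0
  col t4: 1·2 + 2·0 + 2·-1 + 1·0 = 0

y = (P0:1, P1:2, P2:2, P3:1)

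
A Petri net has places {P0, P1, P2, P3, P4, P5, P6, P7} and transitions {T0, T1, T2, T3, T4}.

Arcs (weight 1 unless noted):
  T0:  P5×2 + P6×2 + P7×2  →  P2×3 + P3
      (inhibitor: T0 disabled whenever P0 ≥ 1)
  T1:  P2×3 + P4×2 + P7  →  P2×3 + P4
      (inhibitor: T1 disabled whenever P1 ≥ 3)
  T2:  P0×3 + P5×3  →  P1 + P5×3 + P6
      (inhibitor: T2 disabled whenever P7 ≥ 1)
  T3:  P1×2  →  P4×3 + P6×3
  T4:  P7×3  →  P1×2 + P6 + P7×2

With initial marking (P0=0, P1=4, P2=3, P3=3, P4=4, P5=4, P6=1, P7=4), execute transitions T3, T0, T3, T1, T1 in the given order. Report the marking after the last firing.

(P0=0, P1=0, P2=6, P3=4, P4=8, P5=2, P6=5, P7=0)

step 1: fire T3:  (P0=0, P1=4, P2=3, P3=3, P4=4, P5=4, P6=1, P7=4) → (P0=0, P1=2, P2=3, P3=3, P4=7, P5=4, P6=4, P7=4)
step 2: fire T0:  (P0=0, P1=2, P2=3, P3=3, P4=7, P5=4, P6=4, P7=4) → (P0=0, P1=2, P2=6, P3=4, P4=7, P5=2, P6=2, P7=2)
step 3: fire T3:  (P0=0, P1=2, P2=6, P3=4, P4=7, P5=2, P6=2, P7=2) → (P0=0, P1=0, P2=6, P3=4, P4=10, P5=2, P6=5, P7=2)
step 4: fire T1:  (P0=0, P1=0, P2=6, P3=4, P4=10, P5=2, P6=5, P7=2) → (P0=0, P1=0, P2=6, P3=4, P4=9, P5=2, P6=5, P7=1)
step 5: fire T1:  (P0=0, P1=0, P2=6, P3=4, P4=9, P5=2, P6=5, P7=1) → (P0=0, P1=0, P2=6, P3=4, P4=8, P5=2, P6=5, P7=0)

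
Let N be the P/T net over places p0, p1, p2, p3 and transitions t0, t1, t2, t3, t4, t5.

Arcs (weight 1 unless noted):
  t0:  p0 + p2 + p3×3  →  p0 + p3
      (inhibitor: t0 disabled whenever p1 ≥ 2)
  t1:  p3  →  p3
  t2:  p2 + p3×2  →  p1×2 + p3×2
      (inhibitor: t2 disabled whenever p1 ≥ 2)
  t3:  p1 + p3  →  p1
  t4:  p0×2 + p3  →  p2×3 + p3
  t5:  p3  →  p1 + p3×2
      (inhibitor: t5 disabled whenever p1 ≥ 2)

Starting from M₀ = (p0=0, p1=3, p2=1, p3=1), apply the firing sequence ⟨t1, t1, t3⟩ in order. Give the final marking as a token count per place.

step 1: fire t1:  (p0=0, p1=3, p2=1, p3=1) → (p0=0, p1=3, p2=1, p3=1)
step 2: fire t1:  (p0=0, p1=3, p2=1, p3=1) → (p0=0, p1=3, p2=1, p3=1)
step 3: fire t3:  (p0=0, p1=3, p2=1, p3=1) → (p0=0, p1=3, p2=1, p3=0)

(p0=0, p1=3, p2=1, p3=0)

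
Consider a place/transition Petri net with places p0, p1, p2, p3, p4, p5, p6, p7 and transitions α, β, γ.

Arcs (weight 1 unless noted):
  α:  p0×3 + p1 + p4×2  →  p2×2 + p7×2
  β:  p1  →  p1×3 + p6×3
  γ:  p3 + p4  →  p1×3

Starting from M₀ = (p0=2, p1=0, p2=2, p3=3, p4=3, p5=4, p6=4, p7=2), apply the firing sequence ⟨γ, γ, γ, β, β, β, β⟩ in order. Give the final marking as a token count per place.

(p0=2, p1=17, p2=2, p3=0, p4=0, p5=4, p6=16, p7=2)

step 1: fire γ:  (p0=2, p1=0, p2=2, p3=3, p4=3, p5=4, p6=4, p7=2) → (p0=2, p1=3, p2=2, p3=2, p4=2, p5=4, p6=4, p7=2)
step 2: fire γ:  (p0=2, p1=3, p2=2, p3=2, p4=2, p5=4, p6=4, p7=2) → (p0=2, p1=6, p2=2, p3=1, p4=1, p5=4, p6=4, p7=2)
step 3: fire γ:  (p0=2, p1=6, p2=2, p3=1, p4=1, p5=4, p6=4, p7=2) → (p0=2, p1=9, p2=2, p3=0, p4=0, p5=4, p6=4, p7=2)
step 4: fire β:  (p0=2, p1=9, p2=2, p3=0, p4=0, p5=4, p6=4, p7=2) → (p0=2, p1=11, p2=2, p3=0, p4=0, p5=4, p6=7, p7=2)
step 5: fire β:  (p0=2, p1=11, p2=2, p3=0, p4=0, p5=4, p6=7, p7=2) → (p0=2, p1=13, p2=2, p3=0, p4=0, p5=4, p6=10, p7=2)
step 6: fire β:  (p0=2, p1=13, p2=2, p3=0, p4=0, p5=4, p6=10, p7=2) → (p0=2, p1=15, p2=2, p3=0, p4=0, p5=4, p6=13, p7=2)
step 7: fire β:  (p0=2, p1=15, p2=2, p3=0, p4=0, p5=4, p6=13, p7=2) → (p0=2, p1=17, p2=2, p3=0, p4=0, p5=4, p6=16, p7=2)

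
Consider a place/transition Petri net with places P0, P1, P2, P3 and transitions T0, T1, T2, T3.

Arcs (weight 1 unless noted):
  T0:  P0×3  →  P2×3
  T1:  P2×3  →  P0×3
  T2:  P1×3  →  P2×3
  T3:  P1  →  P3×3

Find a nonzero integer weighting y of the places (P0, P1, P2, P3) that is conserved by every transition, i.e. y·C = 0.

y = (P0:3, P1:3, P2:3, P3:1)

Incidence matrix C (rows=places, cols=transitions):
       T0   T1   T2   T3
   P0  -3    3    0    0
   P1   0    0   -3   -1
   P2   3   -3    3    0
   P3   0    0    0    3

Candidate y = [3, 3, 3, 1]; check y·C column-wise:
  col T0: 3·-3 + 3·0 + 3·3 + 1·0 = 0
  col T1: 3·3 + 3·0 + 3·-3 + 1·0 = 0
  col T2: 3·0 + 3·-3 + 3·3 + 1·0 = 0
  col T3: 3·0 + 3·-1 + 3·0 + 1·3 = 0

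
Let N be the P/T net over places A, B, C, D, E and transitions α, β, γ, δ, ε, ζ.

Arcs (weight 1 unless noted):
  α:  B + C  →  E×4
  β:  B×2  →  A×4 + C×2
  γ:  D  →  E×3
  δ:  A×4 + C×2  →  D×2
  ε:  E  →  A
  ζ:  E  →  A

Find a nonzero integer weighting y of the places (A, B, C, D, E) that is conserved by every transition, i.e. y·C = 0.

Incidence matrix C (rows=places, cols=transitions):
        α    β    γ    δ    ε    ζ
    A   0    4    0   -4    1    1
    B  -1   -2    0    0    0    0
    C  -1    2    0   -2    0    0
    D   0    0   -1    2    0    0
    E   4    0    3    0   -1   -1

Candidate y = [1, 3, 1, 3, 1]; check y·C column-wise:
  col α: 1·0 + 3·-1 + 1·-1 + 3·0 + 1·4 = 0
  col β: 1·4 + 3·-2 + 1·2 + 3·0 + 1·0 = 0
  col γ: 1·0 + 3·0 + 1·0 + 3·-1 + 1·3 = 0
  col δ: 1·-4 + 3·0 + 1·-2 + 3·2 + 1·0 = 0
  col ε: 1·1 + 3·0 + 1·0 + 3·0 + 1·-1 = 0
  col ζ: 1·1 + 3·0 + 1·0 + 3·0 + 1·-1 = 0

y = (A:1, B:3, C:1, D:3, E:1)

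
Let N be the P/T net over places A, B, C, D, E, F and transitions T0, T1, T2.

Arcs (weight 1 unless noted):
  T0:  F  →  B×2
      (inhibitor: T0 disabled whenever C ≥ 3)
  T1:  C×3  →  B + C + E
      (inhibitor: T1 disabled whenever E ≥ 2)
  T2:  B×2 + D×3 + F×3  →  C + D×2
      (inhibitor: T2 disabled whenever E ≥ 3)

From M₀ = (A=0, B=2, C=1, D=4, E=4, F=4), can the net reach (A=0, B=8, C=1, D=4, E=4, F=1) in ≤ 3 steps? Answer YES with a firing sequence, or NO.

step 1: fire T0:  (A=0, B=2, C=1, D=4, E=4, F=4) → (A=0, B=4, C=1, D=4, E=4, F=3)
step 2: fire T0:  (A=0, B=4, C=1, D=4, E=4, F=3) → (A=0, B=6, C=1, D=4, E=4, F=2)
step 3: fire T0:  (A=0, B=6, C=1, D=4, E=4, F=2) → (A=0, B=8, C=1, D=4, E=4, F=1)

YES — reachable via ⟨T0, T0, T0⟩ (3 firings)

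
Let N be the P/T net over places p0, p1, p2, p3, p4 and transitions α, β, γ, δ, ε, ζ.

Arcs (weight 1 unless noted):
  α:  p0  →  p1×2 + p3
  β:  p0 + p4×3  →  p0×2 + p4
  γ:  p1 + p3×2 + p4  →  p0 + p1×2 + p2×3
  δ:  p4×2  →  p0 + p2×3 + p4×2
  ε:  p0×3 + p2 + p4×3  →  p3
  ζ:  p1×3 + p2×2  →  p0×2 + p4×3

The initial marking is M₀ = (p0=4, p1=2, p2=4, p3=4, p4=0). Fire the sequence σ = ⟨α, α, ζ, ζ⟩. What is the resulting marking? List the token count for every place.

step 1: fire α:  (p0=4, p1=2, p2=4, p3=4, p4=0) → (p0=3, p1=4, p2=4, p3=5, p4=0)
step 2: fire α:  (p0=3, p1=4, p2=4, p3=5, p4=0) → (p0=2, p1=6, p2=4, p3=6, p4=0)
step 3: fire ζ:  (p0=2, p1=6, p2=4, p3=6, p4=0) → (p0=4, p1=3, p2=2, p3=6, p4=3)
step 4: fire ζ:  (p0=4, p1=3, p2=2, p3=6, p4=3) → (p0=6, p1=0, p2=0, p3=6, p4=6)

(p0=6, p1=0, p2=0, p3=6, p4=6)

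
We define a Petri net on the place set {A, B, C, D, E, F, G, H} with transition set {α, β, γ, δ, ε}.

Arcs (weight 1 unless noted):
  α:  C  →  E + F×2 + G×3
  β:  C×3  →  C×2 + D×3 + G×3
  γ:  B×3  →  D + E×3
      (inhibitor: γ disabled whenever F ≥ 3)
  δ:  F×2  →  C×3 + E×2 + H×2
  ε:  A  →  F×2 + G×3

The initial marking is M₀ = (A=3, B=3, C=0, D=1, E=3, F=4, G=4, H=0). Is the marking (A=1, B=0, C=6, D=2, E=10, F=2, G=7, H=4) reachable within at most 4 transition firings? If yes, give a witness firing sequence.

depth 0: 1 marking
depth 1: 3 markings reached so far
depth 2: 9 markings reached so far
depth 3: 22 markings reached so far
depth 4: 45 markings reached so far
target is not among the 45 markings reachable within 4 steps

NO — not reachable within 4 firings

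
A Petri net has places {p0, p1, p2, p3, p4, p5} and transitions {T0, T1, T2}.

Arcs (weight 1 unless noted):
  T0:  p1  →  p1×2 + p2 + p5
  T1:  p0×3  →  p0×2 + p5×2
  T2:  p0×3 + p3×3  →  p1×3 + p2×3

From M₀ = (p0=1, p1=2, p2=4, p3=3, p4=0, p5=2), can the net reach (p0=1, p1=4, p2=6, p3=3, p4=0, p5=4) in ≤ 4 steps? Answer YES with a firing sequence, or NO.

YES — reachable via ⟨T0, T0⟩ (2 firings)

step 1: fire T0:  (p0=1, p1=2, p2=4, p3=3, p4=0, p5=2) → (p0=1, p1=3, p2=5, p3=3, p4=0, p5=3)
step 2: fire T0:  (p0=1, p1=3, p2=5, p3=3, p4=0, p5=3) → (p0=1, p1=4, p2=6, p3=3, p4=0, p5=4)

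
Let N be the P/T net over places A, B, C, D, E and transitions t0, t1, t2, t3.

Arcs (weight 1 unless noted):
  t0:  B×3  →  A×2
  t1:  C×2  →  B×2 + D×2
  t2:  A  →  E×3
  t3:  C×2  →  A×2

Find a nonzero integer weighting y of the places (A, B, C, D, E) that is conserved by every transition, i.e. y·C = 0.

Incidence matrix C (rows=places, cols=transitions):
       t0   t1   t2   t3
    A   2    0   -1    2
    B  -3    2    0    0
    C   0   -2    0   -2
    D   0    2    0    0
    E   0    0    3    0

Candidate y = [3, 2, 3, 1, 1]; check y·C column-wise:
  col t0: 3·2 + 2·-3 + 3·0 + 1·0 + 1·0 = 0
  col t1: 3·0 + 2·2 + 3·-2 + 1·2 + 1·0 = 0
  col t2: 3·-1 + 2·0 + 3·0 + 1·0 + 1·3 = 0
  col t3: 3·2 + 2·0 + 3·-2 + 1·0 + 1·0 = 0

y = (A:3, B:2, C:3, D:1, E:1)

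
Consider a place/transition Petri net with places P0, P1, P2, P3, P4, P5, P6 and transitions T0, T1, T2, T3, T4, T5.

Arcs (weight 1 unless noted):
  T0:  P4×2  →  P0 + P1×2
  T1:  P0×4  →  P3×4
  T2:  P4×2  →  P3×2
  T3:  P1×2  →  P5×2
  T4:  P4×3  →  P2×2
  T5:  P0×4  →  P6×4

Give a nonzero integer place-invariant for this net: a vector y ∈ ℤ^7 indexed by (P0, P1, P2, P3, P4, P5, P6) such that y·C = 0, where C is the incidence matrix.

Incidence matrix C (rows=places, cols=transitions):
       T0   T1   T2   T3   T4   T5
   P0   1   -4    0    0    0   -4
   P1   2    0    0   -2    0    0
   P2   0    0    0    0    2    0
   P3   0    4    2    0    0    0
   P4  -2    0   -2    0   -3    0
   P5   0    0    0    2    0    0
   P6   0    0    0    0    0    4

Candidate y = [2, 1, 3, 2, 2, 1, 2]; check y·C column-wise:
  col T0: 2·1 + 1·2 + 3·0 + 2·0 + 2·-2 + 1·0 + 2·0 = 0
  col T1: 2·-4 + 1·0 + 3·0 + 2·4 + 2·0 + 1·0 + 2·0 = 0
  col T2: 2·0 + 1·0 + 3·0 + 2·2 + 2·-2 + 1·0 + 2·0 = 0
  col T3: 2·0 + 1·-2 + 3·0 + 2·0 + 2·0 + 1·2 + 2·0 = 0
  col T4: 2·0 + 1·0 + 3·2 + 2·0 + 2·-3 + 1·0 + 2·0 = 0
  col T5: 2·-4 + 1·0 + 3·0 + 2·0 + 2·0 + 1·0 + 2·4 = 0

y = (P0:2, P1:1, P2:3, P3:2, P4:2, P5:1, P6:2)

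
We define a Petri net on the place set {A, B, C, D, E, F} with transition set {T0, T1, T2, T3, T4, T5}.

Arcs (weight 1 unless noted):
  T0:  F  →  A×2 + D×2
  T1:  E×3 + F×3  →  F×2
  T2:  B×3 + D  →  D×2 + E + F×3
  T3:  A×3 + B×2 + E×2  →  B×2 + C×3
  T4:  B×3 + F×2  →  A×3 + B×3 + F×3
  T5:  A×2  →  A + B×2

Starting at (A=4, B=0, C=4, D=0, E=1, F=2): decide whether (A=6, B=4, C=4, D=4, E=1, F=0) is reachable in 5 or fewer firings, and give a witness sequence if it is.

YES — reachable via ⟨T0, T0, T5, T5⟩ (4 firings)

step 1: fire T0:  (A=4, B=0, C=4, D=0, E=1, F=2) → (A=6, B=0, C=4, D=2, E=1, F=1)
step 2: fire T0:  (A=6, B=0, C=4, D=2, E=1, F=1) → (A=8, B=0, C=4, D=4, E=1, F=0)
step 3: fire T5:  (A=8, B=0, C=4, D=4, E=1, F=0) → (A=7, B=2, C=4, D=4, E=1, F=0)
step 4: fire T5:  (A=7, B=2, C=4, D=4, E=1, F=0) → (A=6, B=4, C=4, D=4, E=1, F=0)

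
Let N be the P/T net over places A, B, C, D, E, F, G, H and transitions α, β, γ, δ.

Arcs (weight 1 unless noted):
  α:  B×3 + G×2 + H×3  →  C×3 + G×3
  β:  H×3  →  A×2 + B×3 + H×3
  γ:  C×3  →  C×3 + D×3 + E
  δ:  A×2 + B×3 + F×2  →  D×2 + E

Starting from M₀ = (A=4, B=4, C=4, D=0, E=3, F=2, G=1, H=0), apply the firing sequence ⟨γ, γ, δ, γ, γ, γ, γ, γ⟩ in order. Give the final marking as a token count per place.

step 1: fire γ:  (A=4, B=4, C=4, D=0, E=3, F=2, G=1, H=0) → (A=4, B=4, C=4, D=3, E=4, F=2, G=1, H=0)
step 2: fire γ:  (A=4, B=4, C=4, D=3, E=4, F=2, G=1, H=0) → (A=4, B=4, C=4, D=6, E=5, F=2, G=1, H=0)
step 3: fire δ:  (A=4, B=4, C=4, D=6, E=5, F=2, G=1, H=0) → (A=2, B=1, C=4, D=8, E=6, F=0, G=1, H=0)
step 4: fire γ:  (A=2, B=1, C=4, D=8, E=6, F=0, G=1, H=0) → (A=2, B=1, C=4, D=11, E=7, F=0, G=1, H=0)
step 5: fire γ:  (A=2, B=1, C=4, D=11, E=7, F=0, G=1, H=0) → (A=2, B=1, C=4, D=14, E=8, F=0, G=1, H=0)
step 6: fire γ:  (A=2, B=1, C=4, D=14, E=8, F=0, G=1, H=0) → (A=2, B=1, C=4, D=17, E=9, F=0, G=1, H=0)
step 7: fire γ:  (A=2, B=1, C=4, D=17, E=9, F=0, G=1, H=0) → (A=2, B=1, C=4, D=20, E=10, F=0, G=1, H=0)
step 8: fire γ:  (A=2, B=1, C=4, D=20, E=10, F=0, G=1, H=0) → (A=2, B=1, C=4, D=23, E=11, F=0, G=1, H=0)

(A=2, B=1, C=4, D=23, E=11, F=0, G=1, H=0)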